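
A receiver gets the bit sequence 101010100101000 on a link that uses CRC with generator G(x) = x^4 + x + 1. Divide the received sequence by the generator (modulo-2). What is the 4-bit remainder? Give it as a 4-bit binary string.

Modulo-2 division of 101010100101000 by 10011:
  pos 0: 10101 XOR 10011 = 00110
  pos 2: 11001 XOR 10011 = 01010
  pos 3: 10100 XOR 10011 = 00111
  pos 5: 11101 XOR 10011 = 01110
  pos 6: 11100 XOR 10011 = 01111
  pos 7: 11111 XOR 10011 = 01100
  pos 8: 11000 XOR 10011 = 01011
  pos 9: 10110 XOR 10011 = 00101
Remainder = 1010 (nonzero — an error is detected).

1010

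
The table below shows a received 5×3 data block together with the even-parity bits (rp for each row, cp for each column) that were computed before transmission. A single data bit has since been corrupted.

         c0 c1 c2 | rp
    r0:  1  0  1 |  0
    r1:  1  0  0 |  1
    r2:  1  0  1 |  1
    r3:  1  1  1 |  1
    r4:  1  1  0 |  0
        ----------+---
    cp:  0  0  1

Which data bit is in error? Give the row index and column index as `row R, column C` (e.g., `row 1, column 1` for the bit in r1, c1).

row 2, column 0

Recompute each row's even parity and compare to rp:
  r0: data parity 0, sent rp 0 → ok
  r1: data parity 1, sent rp 1 → ok
  r2: data parity 0, sent rp 1 → mismatch
  r3: data parity 1, sent rp 1 → ok
  r4: data parity 0, sent rp 0 → ok
Recompute each column's even parity and compare to cp:
  c0: data parity 1, sent cp 0 → mismatch
  c1: data parity 0, sent cp 0 → ok
  c2: data parity 1, sent cp 1 → ok
Exactly one row (r2) and one column (c0) fail → the flipped bit is at their intersection.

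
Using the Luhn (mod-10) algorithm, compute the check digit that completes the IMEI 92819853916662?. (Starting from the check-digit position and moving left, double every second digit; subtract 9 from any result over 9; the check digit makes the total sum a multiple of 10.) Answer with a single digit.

0

Partial digits right→left: 2 6 6 6 1 9 3 5 8 9 1 8 2 9
Double every second digit counting from the check-digit position (so the 1st, 3rd, 5th, ... of the partial from the right).
  doubled (with −9 where >9): 4 3 2 6 7 2 4 → sum 28
  kept as-is: 6 6 9 5 9 8 9 → sum 52
Total = 28 + 52 = 80.
Check digit = (10 − (80 mod 10)) mod 10 = 0.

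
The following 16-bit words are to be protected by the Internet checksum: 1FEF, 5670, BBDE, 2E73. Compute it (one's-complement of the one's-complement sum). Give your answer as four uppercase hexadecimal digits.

One's-complement addition (fold any carry out of bit 15 back into bit 0):
  0x1FEF + 0x5670 = 0x0765F
  0x765F + 0xBBDE = 0x1323D → wrap carry → 0x323E
  0x323E + 0x2E73 = 0x060B1
One's-complement sum = 0x60B1.
Checksum = ~0x60B1 & 0xFFFF = 0x9F4E.

9F4E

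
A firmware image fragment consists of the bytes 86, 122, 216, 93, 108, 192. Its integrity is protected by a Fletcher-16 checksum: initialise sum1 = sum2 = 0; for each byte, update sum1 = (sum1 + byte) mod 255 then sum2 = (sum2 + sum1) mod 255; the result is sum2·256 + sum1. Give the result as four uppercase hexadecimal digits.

Running sums (mod 255):
  after byte 0 (86): sum1=86, sum2=86
  after byte 1 (122): sum1=208, sum2=39
  after byte 2 (216): sum1=169, sum2=208
  after byte 3 (93): sum1=7, sum2=215
  after byte 4 (108): sum1=115, sum2=75
  after byte 5 (192): sum1=52, sum2=127
Checksum = sum2·256 + sum1 = 127·256 + 52 = 32564 = 0x7F34.

7F34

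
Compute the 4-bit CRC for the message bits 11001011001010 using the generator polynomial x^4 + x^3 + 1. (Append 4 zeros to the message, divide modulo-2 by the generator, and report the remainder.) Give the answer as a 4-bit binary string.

1011

Append 4 zeros: 110010110010100000. Divide by 11001 (XOR where the leading bit is 1):
  pos 0: 11001 XOR 11001 = 00000
  pos 6: 11001 XOR 11001 = 00000
  pos 12: 10000 XOR 11001 = 01001
  pos 13: 10010 XOR 11001 = 01011
Remainder (last 4 bits) = 1011. This is the CRC / FCS.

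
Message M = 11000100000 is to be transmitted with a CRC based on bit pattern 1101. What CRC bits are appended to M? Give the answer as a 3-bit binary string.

Append 3 zeros: 11000100000000. Divide by 1101 (XOR where the leading bit is 1):
  pos 0: 1100 XOR 1101 = 0001
  pos 3: 1010 XOR 1101 = 0111
  pos 4: 1110 XOR 1101 = 0011
  pos 6: 1100 XOR 1101 = 0001
  pos 9: 1000 XOR 1101 = 0101
  pos 10: 1010 XOR 1101 = 0111
Remainder (last 3 bits) = 111. This is the CRC / FCS.

111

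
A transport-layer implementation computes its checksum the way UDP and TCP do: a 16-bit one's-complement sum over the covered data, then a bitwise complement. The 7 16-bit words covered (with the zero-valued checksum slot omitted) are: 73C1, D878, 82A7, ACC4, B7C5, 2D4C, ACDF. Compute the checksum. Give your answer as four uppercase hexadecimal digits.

One's-complement addition (fold any carry out of bit 15 back into bit 0):
  0x73C1 + 0xD878 = 0x14C39 → wrap carry → 0x4C3A
  0x4C3A + 0x82A7 = 0x0CEE1
  0xCEE1 + 0xACC4 = 0x17BA5 → wrap carry → 0x7BA6
  0x7BA6 + 0xB7C5 = 0x1336B → wrap carry → 0x336C
  0x336C + 0x2D4C = 0x060B8
  0x60B8 + 0xACDF = 0x10D97 → wrap carry → 0x0D98
One's-complement sum = 0x0D98.
Checksum = ~0x0D98 & 0xFFFF = 0xF267.

F267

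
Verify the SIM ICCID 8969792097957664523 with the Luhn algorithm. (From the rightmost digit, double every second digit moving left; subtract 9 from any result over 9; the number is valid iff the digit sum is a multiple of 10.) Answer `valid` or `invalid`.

valid

From the right, keep odd positions and double even positions (subtract 9 from any doubled value over 9):
  doubled (positions 2,4,...): 4 8 3 1 5 0 9 9 9 → sum 48
  kept (positions 1,3,...): 3 5 6 7 9 9 2 7 6 8 → sum 62
Total = 110.
110 mod 10 = 0, so the number is valid.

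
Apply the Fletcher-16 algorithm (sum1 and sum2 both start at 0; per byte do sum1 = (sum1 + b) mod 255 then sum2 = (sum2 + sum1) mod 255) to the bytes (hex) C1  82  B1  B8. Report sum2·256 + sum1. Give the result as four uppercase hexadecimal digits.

AAAE

Running sums (mod 255):
  after byte 0 (C1): sum1=193, sum2=193
  after byte 1 (82): sum1=68, sum2=6
  after byte 2 (B1): sum1=245, sum2=251
  after byte 3 (B8): sum1=174, sum2=170
Checksum = sum2·256 + sum1 = 170·256 + 174 = 43694 = 0xAAAE.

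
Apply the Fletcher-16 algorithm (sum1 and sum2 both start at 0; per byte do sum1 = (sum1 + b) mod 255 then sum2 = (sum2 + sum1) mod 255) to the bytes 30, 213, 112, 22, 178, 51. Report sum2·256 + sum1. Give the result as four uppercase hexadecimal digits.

7E60

Running sums (mod 255):
  after byte 0 (30): sum1=30, sum2=30
  after byte 1 (213): sum1=243, sum2=18
  after byte 2 (112): sum1=100, sum2=118
  after byte 3 (22): sum1=122, sum2=240
  after byte 4 (178): sum1=45, sum2=30
  after byte 5 (51): sum1=96, sum2=126
Checksum = sum2·256 + sum1 = 126·256 + 96 = 32352 = 0x7E60.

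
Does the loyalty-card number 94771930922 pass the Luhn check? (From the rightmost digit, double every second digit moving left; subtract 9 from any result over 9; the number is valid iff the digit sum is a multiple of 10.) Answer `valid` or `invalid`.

From the right, keep odd positions and double even positions (subtract 9 from any doubled value over 9):
  doubled (positions 2,4,...): 4 0 9 5 8 → sum 26
  kept (positions 1,3,...): 2 9 3 1 7 9 → sum 31
Total = 57.
57 mod 10 = 7, so the number is invalid.

invalid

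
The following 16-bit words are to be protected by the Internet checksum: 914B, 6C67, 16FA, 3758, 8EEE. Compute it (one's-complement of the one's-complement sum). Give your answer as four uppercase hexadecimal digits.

One's-complement addition (fold any carry out of bit 15 back into bit 0):
  0x914B + 0x6C67 = 0x0FDB2
  0xFDB2 + 0x16FA = 0x114AC → wrap carry → 0x14AD
  0x14AD + 0x3758 = 0x04C05
  0x4C05 + 0x8EEE = 0x0DAF3
One's-complement sum = 0xDAF3.
Checksum = ~0xDAF3 & 0xFFFF = 0x250C.

250C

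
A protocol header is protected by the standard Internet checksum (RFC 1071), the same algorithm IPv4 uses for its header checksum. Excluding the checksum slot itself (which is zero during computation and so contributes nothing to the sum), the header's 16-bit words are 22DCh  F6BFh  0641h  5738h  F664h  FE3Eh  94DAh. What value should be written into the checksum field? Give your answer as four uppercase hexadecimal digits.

FF6B

One's-complement addition (fold any carry out of bit 15 back into bit 0):
  0x22DC + 0xF6BF = 0x1199B → wrap carry → 0x199C
  0x199C + 0x0641 = 0x01FDD
  0x1FDD + 0x5738 = 0x07715
  0x7715 + 0xF664 = 0x16D79 → wrap carry → 0x6D7A
  0x6D7A + 0xFE3E = 0x16BB8 → wrap carry → 0x6BB9
  0x6BB9 + 0x94DA = 0x10093 → wrap carry → 0x0094
One's-complement sum = 0x0094.
Checksum = ~0x0094 & 0xFFFF = 0xFF6B.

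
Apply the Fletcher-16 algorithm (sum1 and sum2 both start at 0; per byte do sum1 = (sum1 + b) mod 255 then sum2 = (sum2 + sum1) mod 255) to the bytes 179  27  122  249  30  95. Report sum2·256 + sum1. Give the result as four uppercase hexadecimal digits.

31C0

Running sums (mod 255):
  after byte 0 (179): sum1=179, sum2=179
  after byte 1 (27): sum1=206, sum2=130
  after byte 2 (122): sum1=73, sum2=203
  after byte 3 (249): sum1=67, sum2=15
  after byte 4 (30): sum1=97, sum2=112
  after byte 5 (95): sum1=192, sum2=49
Checksum = sum2·256 + sum1 = 49·256 + 192 = 12736 = 0x31C0.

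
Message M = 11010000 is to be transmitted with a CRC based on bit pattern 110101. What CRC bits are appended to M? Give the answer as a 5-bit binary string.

Append 5 zeros: 1101000000000. Divide by 110101 (XOR where the leading bit is 1):
  pos 0: 110100 XOR 110101 = 000001
  pos 5: 100000 XOR 110101 = 010101
  pos 6: 101010 XOR 110101 = 011111
  pos 7: 111110 XOR 110101 = 001011
Remainder (last 5 bits) = 01011. This is the CRC / FCS.

01011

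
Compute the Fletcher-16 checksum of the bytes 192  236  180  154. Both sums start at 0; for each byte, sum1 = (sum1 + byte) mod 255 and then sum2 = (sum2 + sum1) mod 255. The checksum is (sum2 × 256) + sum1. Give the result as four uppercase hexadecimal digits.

Running sums (mod 255):
  after byte 0 (192): sum1=192, sum2=192
  after byte 1 (236): sum1=173, sum2=110
  after byte 2 (180): sum1=98, sum2=208
  after byte 3 (154): sum1=252, sum2=205
Checksum = sum2·256 + sum1 = 205·256 + 252 = 52732 = 0xCDFC.

CDFC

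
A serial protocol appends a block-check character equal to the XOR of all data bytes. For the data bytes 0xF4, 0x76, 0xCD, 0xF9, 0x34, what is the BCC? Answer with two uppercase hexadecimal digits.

XOR the bytes together:
  start with 0xF4
  0xF4 ⊕ 0x76 = 0x82
  0x82 ⊕ 0xCD = 0x4F
  0x4F ⊕ 0xF9 = 0xB6
  0xB6 ⊕ 0x34 = 0x82

82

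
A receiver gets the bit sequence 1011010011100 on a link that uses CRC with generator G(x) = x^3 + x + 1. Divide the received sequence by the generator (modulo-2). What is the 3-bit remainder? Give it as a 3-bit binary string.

Modulo-2 division of 1011010011100 by 1011:
  pos 0: 1011 XOR 1011 = 0000
  pos 5: 1001 XOR 1011 = 0010
  pos 7: 1011 XOR 1011 = 0000
Remainder = 000 (zero — the frame passes the CRC check).

000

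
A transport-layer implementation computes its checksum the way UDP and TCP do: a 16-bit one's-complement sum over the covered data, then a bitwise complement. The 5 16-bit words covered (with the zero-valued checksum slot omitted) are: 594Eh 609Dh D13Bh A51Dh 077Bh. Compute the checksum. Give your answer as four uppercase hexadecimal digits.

C83F

One's-complement addition (fold any carry out of bit 15 back into bit 0):
  0x594E + 0x609D = 0x0B9EB
  0xB9EB + 0xD13B = 0x18B26 → wrap carry → 0x8B27
  0x8B27 + 0xA51D = 0x13044 → wrap carry → 0x3045
  0x3045 + 0x077B = 0x037C0
One's-complement sum = 0x37C0.
Checksum = ~0x37C0 & 0xFFFF = 0xC83F.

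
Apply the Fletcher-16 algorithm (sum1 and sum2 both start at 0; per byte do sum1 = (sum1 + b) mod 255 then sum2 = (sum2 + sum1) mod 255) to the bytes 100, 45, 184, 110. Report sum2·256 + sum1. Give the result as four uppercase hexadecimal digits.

F8B8

Running sums (mod 255):
  after byte 0 (100): sum1=100, sum2=100
  after byte 1 (45): sum1=145, sum2=245
  after byte 2 (184): sum1=74, sum2=64
  after byte 3 (110): sum1=184, sum2=248
Checksum = sum2·256 + sum1 = 248·256 + 184 = 63672 = 0xF8B8.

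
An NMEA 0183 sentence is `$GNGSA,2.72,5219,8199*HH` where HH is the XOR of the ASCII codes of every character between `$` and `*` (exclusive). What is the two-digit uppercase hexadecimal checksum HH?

6F

XOR the ASCII codes of the payload characters:
  'G' = 0x47 → acc = 0x47
  'N' = 0x4E → acc = 0x09
  'G' = 0x47 → acc = 0x4E
  'S' = 0x53 → acc = 0x1D
  'A' = 0x41 → acc = 0x5C
  ',' = 0x2C → acc = 0x70
  '2' = 0x32 → acc = 0x42
  '.' = 0x2E → acc = 0x6C
  '7' = 0x37 → acc = 0x5B
  '2' = 0x32 → acc = 0x69
  ',' = 0x2C → acc = 0x45
  '5' = 0x35 → acc = 0x70
  '2' = 0x32 → acc = 0x42
  '1' = 0x31 → acc = 0x73
  '9' = 0x39 → acc = 0x4A
  ',' = 0x2C → acc = 0x66
  '8' = 0x38 → acc = 0x5E
  '1' = 0x31 → acc = 0x6F
  '9' = 0x39 → acc = 0x56
  '9' = 0x39 → acc = 0x6F
Checksum = 0x6F.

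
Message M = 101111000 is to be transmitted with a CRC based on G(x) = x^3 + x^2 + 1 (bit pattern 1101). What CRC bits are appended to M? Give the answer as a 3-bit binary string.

Append 3 zeros: 101111000000. Divide by 1101 (XOR where the leading bit is 1):
  pos 0: 1011 XOR 1101 = 0110
  pos 1: 1101 XOR 1101 = 0000
  pos 5: 1000 XOR 1101 = 0101
  pos 6: 1010 XOR 1101 = 0111
  pos 7: 1110 XOR 1101 = 0011
Remainder (last 3 bits) = 110. This is the CRC / FCS.

110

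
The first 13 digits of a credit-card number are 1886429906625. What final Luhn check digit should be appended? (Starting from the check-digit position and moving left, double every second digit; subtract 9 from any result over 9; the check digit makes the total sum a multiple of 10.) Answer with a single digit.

7

Partial digits right→left: 5 2 6 6 0 9 9 2 4 6 8 8 1
Double every second digit counting from the check-digit position (so the 1st, 3rd, 5th, ... of the partial from the right).
  doubled (with −9 where >9): 1 3 0 9 8 7 2 → sum 30
  kept as-is: 2 6 9 2 6 8 → sum 33
Total = 30 + 33 = 63.
Check digit = (10 − (63 mod 10)) mod 10 = 7.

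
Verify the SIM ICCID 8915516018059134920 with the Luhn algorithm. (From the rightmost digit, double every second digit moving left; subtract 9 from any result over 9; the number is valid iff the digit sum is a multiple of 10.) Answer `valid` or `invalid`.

invalid

From the right, keep odd positions and double even positions (subtract 9 from any doubled value over 9):
  doubled (positions 2,4,...): 4 8 2 1 7 0 2 1 9 → sum 34
  kept (positions 1,3,...): 0 9 3 9 0 1 6 5 1 8 → sum 42
Total = 76.
76 mod 10 = 6, so the number is invalid.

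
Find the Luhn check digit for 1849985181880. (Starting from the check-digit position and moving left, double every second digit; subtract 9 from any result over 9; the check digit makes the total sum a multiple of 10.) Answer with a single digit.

Partial digits right→left: 0 8 8 1 8 1 5 8 9 9 4 8 1
Double every second digit counting from the check-digit position (so the 1st, 3rd, 5th, ... of the partial from the right).
  doubled (with −9 where >9): 0 7 7 1 9 8 2 → sum 34
  kept as-is: 8 1 1 8 9 8 → sum 35
Total = 34 + 35 = 69.
Check digit = (10 − (69 mod 10)) mod 10 = 1.

1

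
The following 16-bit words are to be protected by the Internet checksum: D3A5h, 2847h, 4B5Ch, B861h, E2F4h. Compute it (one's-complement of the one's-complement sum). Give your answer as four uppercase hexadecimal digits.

1D60

One's-complement addition (fold any carry out of bit 15 back into bit 0):
  0xD3A5 + 0x2847 = 0x0FBEC
  0xFBEC + 0x4B5C = 0x14748 → wrap carry → 0x4749
  0x4749 + 0xB861 = 0x0FFAA
  0xFFAA + 0xE2F4 = 0x1E29E → wrap carry → 0xE29F
One's-complement sum = 0xE29F.
Checksum = ~0xE29F & 0xFFFF = 0x1D60.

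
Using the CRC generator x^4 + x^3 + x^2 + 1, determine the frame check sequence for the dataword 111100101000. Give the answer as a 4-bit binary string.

1111

Append 4 zeros: 1111001010000000. Divide by 11101 (XOR where the leading bit is 1):
  pos 0: 11110 XOR 11101 = 00011
  pos 3: 11010 XOR 11101 = 00111
  pos 5: 11110 XOR 11101 = 00011
  pos 8: 11000 XOR 11101 = 00101
  pos 10: 10100 XOR 11101 = 01001
  pos 11: 10010 XOR 11101 = 01111
Remainder (last 4 bits) = 1111. This is the CRC / FCS.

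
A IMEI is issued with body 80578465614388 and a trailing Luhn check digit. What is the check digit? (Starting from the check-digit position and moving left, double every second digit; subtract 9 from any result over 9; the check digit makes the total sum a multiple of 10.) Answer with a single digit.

Partial digits right→left: 8 8 3 4 1 6 5 6 4 8 7 5 0 8
Double every second digit counting from the check-digit position (so the 1st, 3rd, 5th, ... of the partial from the right).
  doubled (with −9 where >9): 7 6 2 1 8 5 0 → sum 29
  kept as-is: 8 4 6 6 8 5 8 → sum 45
Total = 29 + 45 = 74.
Check digit = (10 − (74 mod 10)) mod 10 = 6.

6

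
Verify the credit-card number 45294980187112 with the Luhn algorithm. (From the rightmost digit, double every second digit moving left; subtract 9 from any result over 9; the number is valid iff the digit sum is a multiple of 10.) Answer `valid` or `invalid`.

valid

From the right, keep odd positions and double even positions (subtract 9 from any doubled value over 9):
  doubled (positions 2,4,...): 2 5 2 7 8 4 8 → sum 36
  kept (positions 1,3,...): 2 1 8 0 9 9 5 → sum 34
Total = 70.
70 mod 10 = 0, so the number is valid.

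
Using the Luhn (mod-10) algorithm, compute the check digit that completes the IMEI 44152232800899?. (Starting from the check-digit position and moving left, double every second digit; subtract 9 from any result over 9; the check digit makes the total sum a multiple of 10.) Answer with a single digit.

0

Partial digits right→left: 9 9 8 0 0 8 2 3 2 2 5 1 4 4
Double every second digit counting from the check-digit position (so the 1st, 3rd, 5th, ... of the partial from the right).
  doubled (with −9 where >9): 9 7 0 4 4 1 8 → sum 33
  kept as-is: 9 0 8 3 2 1 4 → sum 27
Total = 33 + 27 = 60.
Check digit = (10 − (60 mod 10)) mod 10 = 0.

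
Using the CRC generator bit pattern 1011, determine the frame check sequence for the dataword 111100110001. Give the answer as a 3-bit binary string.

Append 3 zeros: 111100110001000. Divide by 1011 (XOR where the leading bit is 1):
  pos 0: 1111 XOR 1011 = 0100
  pos 1: 1000 XOR 1011 = 0011
  pos 3: 1101 XOR 1011 = 0110
  pos 4: 1101 XOR 1011 = 0110
  pos 5: 1100 XOR 1011 = 0111
  pos 6: 1110 XOR 1011 = 0101
  pos 7: 1010 XOR 1011 = 0001
  pos 10: 1100 XOR 1011 = 0111
  pos 11: 1110 XOR 1011 = 0101
Remainder (last 3 bits) = 101. This is the CRC / FCS.

101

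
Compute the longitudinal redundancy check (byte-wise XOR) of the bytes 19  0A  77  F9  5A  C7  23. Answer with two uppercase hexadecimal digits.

23

XOR the bytes together:
  start with 0x19
  0x19 ⊕ 0x0A = 0x13
  0x13 ⊕ 0x77 = 0x64
  0x64 ⊕ 0xF9 = 0x9D
  0x9D ⊕ 0x5A = 0xC7
  0xC7 ⊕ 0xC7 = 0x00
  0x00 ⊕ 0x23 = 0x23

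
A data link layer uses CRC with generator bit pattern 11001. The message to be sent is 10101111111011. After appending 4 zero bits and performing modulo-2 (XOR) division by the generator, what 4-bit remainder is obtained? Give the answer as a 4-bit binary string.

1001

Append 4 zeros: 101011111110110000. Divide by 11001 (XOR where the leading bit is 1):
  pos 0: 10101 XOR 11001 = 01100
  pos 1: 11001 XOR 11001 = 00000
  pos 6: 11111 XOR 11001 = 00110
  pos 8: 11001 XOR 11001 = 00000
  pos 13: 10000 XOR 11001 = 01001
Remainder (last 4 bits) = 1001. This is the CRC / FCS.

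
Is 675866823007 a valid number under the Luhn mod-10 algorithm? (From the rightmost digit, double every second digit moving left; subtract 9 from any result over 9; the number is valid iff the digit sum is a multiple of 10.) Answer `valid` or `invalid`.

valid

From the right, keep odd positions and double even positions (subtract 9 from any doubled value over 9):
  doubled (positions 2,4,...): 0 6 7 3 1 3 → sum 20
  kept (positions 1,3,...): 7 0 2 6 8 7 → sum 30
Total = 50.
50 mod 10 = 0, so the number is valid.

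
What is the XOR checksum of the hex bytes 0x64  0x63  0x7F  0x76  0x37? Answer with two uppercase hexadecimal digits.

39

XOR the bytes together:
  start with 0x64
  0x64 ⊕ 0x63 = 0x07
  0x07 ⊕ 0x7F = 0x78
  0x78 ⊕ 0x76 = 0x0E
  0x0E ⊕ 0x37 = 0x39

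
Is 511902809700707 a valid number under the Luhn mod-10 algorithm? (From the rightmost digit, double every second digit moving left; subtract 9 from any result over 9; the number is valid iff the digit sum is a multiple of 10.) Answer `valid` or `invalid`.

invalid

From the right, keep odd positions and double even positions (subtract 9 from any doubled value over 9):
  doubled (positions 2,4,...): 0 0 5 0 4 9 2 → sum 20
  kept (positions 1,3,...): 7 7 0 9 8 0 1 5 → sum 37
Total = 57.
57 mod 10 = 7, so the number is invalid.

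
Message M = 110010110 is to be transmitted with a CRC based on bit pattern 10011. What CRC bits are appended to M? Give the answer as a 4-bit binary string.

1110

Append 4 zeros: 1100101100000. Divide by 10011 (XOR where the leading bit is 1):
  pos 0: 11001 XOR 10011 = 01010
  pos 1: 10100 XOR 10011 = 00111
  pos 3: 11111 XOR 10011 = 01100
  pos 4: 11000 XOR 10011 = 01011
  pos 5: 10110 XOR 10011 = 00101
  pos 7: 10100 XOR 10011 = 00111
Remainder (last 4 bits) = 1110. This is the CRC / FCS.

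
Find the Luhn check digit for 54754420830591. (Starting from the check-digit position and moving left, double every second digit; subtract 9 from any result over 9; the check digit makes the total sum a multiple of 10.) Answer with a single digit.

Partial digits right→left: 1 9 5 0 3 8 0 2 4 4 5 7 4 5
Double every second digit counting from the check-digit position (so the 1st, 3rd, 5th, ... of the partial from the right).
  doubled (with −9 where >9): 2 1 6 0 8 1 8 → sum 26
  kept as-is: 9 0 8 2 4 7 5 → sum 35
Total = 26 + 35 = 61.
Check digit = (10 − (61 mod 10)) mod 10 = 9.

9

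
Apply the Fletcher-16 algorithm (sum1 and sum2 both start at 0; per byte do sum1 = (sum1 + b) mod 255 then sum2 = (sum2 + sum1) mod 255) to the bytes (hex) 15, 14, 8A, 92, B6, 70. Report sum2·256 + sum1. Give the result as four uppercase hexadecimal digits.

Running sums (mod 255):
  after byte 0 (15): sum1=21, sum2=21
  after byte 1 (14): sum1=41, sum2=62
  after byte 2 (8A): sum1=179, sum2=241
  after byte 3 (92): sum1=70, sum2=56
  after byte 4 (B6): sum1=252, sum2=53
  after byte 5 (70): sum1=109, sum2=162
Checksum = sum2·256 + sum1 = 162·256 + 109 = 41581 = 0xA26D.

A26D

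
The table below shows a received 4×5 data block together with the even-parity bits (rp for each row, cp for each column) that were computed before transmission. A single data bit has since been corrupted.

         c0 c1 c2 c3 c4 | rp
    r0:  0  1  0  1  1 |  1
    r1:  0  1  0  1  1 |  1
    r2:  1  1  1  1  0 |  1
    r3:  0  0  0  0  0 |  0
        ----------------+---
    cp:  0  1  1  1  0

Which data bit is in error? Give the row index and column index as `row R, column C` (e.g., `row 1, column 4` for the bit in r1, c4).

row 2, column 0

Recompute each row's even parity and compare to rp:
  r0: data parity 1, sent rp 1 → ok
  r1: data parity 1, sent rp 1 → ok
  r2: data parity 0, sent rp 1 → mismatch
  r3: data parity 0, sent rp 0 → ok
Recompute each column's even parity and compare to cp:
  c0: data parity 1, sent cp 0 → mismatch
  c1: data parity 1, sent cp 1 → ok
  c2: data parity 1, sent cp 1 → ok
  c3: data parity 1, sent cp 1 → ok
  c4: data parity 0, sent cp 0 → ok
Exactly one row (r2) and one column (c0) fail → the flipped bit is at their intersection.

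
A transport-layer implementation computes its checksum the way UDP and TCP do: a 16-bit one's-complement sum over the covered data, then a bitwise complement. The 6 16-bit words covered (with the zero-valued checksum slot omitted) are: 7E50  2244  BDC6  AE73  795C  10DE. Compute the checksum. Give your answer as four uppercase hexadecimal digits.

68F6

One's-complement addition (fold any carry out of bit 15 back into bit 0):
  0x7E50 + 0x2244 = 0x0A094
  0xA094 + 0xBDC6 = 0x15E5A → wrap carry → 0x5E5B
  0x5E5B + 0xAE73 = 0x10CCE → wrap carry → 0x0CCF
  0x0CCF + 0x795C = 0x0862B
  0x862B + 0x10DE = 0x09709
One's-complement sum = 0x9709.
Checksum = ~0x9709 & 0xFFFF = 0x68F6.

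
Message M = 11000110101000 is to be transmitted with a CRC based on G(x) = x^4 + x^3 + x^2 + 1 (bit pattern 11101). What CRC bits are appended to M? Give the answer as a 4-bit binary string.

0011

Append 4 zeros: 110001101010000000. Divide by 11101 (XOR where the leading bit is 1):
  pos 0: 11000 XOR 11101 = 00101
  pos 2: 10111 XOR 11101 = 01010
  pos 3: 10100 XOR 11101 = 01001
  pos 4: 10011 XOR 11101 = 01110
  pos 5: 11100 XOR 11101 = 00001
  pos 9: 11000 XOR 11101 = 00101
  pos 11: 10100 XOR 11101 = 01001
  pos 12: 10010 XOR 11101 = 01111
  pos 13: 11110 XOR 11101 = 00011
Remainder (last 4 bits) = 0011. This is the CRC / FCS.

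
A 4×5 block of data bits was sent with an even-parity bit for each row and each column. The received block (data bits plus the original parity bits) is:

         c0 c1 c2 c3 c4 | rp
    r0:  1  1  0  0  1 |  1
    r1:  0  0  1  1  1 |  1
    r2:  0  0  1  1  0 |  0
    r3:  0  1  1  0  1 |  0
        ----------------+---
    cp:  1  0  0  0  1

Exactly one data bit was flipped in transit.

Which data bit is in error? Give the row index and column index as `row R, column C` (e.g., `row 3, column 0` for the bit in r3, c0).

row 3, column 2

Recompute each row's even parity and compare to rp:
  r0: data parity 1, sent rp 1 → ok
  r1: data parity 1, sent rp 1 → ok
  r2: data parity 0, sent rp 0 → ok
  r3: data parity 1, sent rp 0 → mismatch
Recompute each column's even parity and compare to cp:
  c0: data parity 1, sent cp 1 → ok
  c1: data parity 0, sent cp 0 → ok
  c2: data parity 1, sent cp 0 → mismatch
  c3: data parity 0, sent cp 0 → ok
  c4: data parity 1, sent cp 1 → ok
Exactly one row (r3) and one column (c2) fail → the flipped bit is at their intersection.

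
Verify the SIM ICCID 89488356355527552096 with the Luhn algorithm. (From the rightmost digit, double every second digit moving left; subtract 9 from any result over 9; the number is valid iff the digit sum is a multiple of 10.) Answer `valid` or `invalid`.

From the right, keep odd positions and double even positions (subtract 9 from any doubled value over 9):
  doubled (positions 2,4,...): 9 4 1 4 1 6 1 7 8 7 → sum 48
  kept (positions 1,3,...): 6 0 5 7 5 5 6 3 8 9 → sum 54
Total = 102.
102 mod 10 = 2, so the number is invalid.

invalid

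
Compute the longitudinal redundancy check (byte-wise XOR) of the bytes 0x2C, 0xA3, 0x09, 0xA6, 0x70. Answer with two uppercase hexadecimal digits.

XOR the bytes together:
  start with 0x2C
  0x2C ⊕ 0xA3 = 0x8F
  0x8F ⊕ 0x09 = 0x86
  0x86 ⊕ 0xA6 = 0x20
  0x20 ⊕ 0x70 = 0x50

50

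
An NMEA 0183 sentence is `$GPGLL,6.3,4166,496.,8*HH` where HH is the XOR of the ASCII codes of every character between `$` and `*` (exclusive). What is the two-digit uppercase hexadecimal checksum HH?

XOR the ASCII codes of the payload characters:
  'G' = 0x47 → acc = 0x47
  'P' = 0x50 → acc = 0x17
  'G' = 0x47 → acc = 0x50
  'L' = 0x4C → acc = 0x1C
  'L' = 0x4C → acc = 0x50
  ',' = 0x2C → acc = 0x7C
  '6' = 0x36 → acc = 0x4A
  '.' = 0x2E → acc = 0x64
  '3' = 0x33 → acc = 0x57
  ',' = 0x2C → acc = 0x7B
  '4' = 0x34 → acc = 0x4F
  '1' = 0x31 → acc = 0x7E
  '6' = 0x36 → acc = 0x48
  '6' = 0x36 → acc = 0x7E
  ',' = 0x2C → acc = 0x52
  '4' = 0x34 → acc = 0x66
  '9' = 0x39 → acc = 0x5F
  '6' = 0x36 → acc = 0x69
  '.' = 0x2E → acc = 0x47
  ',' = 0x2C → acc = 0x6B
  '8' = 0x38 → acc = 0x53
Checksum = 0x53.

53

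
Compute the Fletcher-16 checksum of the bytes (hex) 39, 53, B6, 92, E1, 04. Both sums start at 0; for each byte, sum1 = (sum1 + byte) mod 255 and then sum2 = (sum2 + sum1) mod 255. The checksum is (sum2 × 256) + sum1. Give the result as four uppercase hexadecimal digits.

52BB

Running sums (mod 255):
  after byte 0 (39): sum1=57, sum2=57
  after byte 1 (53): sum1=140, sum2=197
  after byte 2 (B6): sum1=67, sum2=9
  after byte 3 (92): sum1=213, sum2=222
  after byte 4 (E1): sum1=183, sum2=150
  after byte 5 (04): sum1=187, sum2=82
Checksum = sum2·256 + sum1 = 82·256 + 187 = 21179 = 0x52BB.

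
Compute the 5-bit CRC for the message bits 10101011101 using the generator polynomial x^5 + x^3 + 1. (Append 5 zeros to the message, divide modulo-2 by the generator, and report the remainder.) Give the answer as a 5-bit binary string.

Append 5 zeros: 1010101110100000. Divide by 101001 (XOR where the leading bit is 1):
  pos 0: 101010 XOR 101001 = 000011
  pos 4: 111110 XOR 101001 = 010111
  pos 5: 101111 XOR 101001 = 000110
  pos 8: 110000 XOR 101001 = 011001
  pos 9: 110010 XOR 101001 = 011011
  pos 10: 110110 XOR 101001 = 011111
Remainder (last 5 bits) = 11111. This is the CRC / FCS.

11111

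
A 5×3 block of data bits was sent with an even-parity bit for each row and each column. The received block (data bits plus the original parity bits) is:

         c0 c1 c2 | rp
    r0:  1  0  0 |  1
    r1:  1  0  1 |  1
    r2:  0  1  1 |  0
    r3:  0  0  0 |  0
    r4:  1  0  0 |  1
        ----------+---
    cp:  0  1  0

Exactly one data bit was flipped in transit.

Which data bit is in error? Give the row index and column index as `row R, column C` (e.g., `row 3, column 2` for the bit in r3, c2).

row 1, column 0

Recompute each row's even parity and compare to rp:
  r0: data parity 1, sent rp 1 → ok
  r1: data parity 0, sent rp 1 → mismatch
  r2: data parity 0, sent rp 0 → ok
  r3: data parity 0, sent rp 0 → ok
  r4: data parity 1, sent rp 1 → ok
Recompute each column's even parity and compare to cp:
  c0: data parity 1, sent cp 0 → mismatch
  c1: data parity 1, sent cp 1 → ok
  c2: data parity 0, sent cp 0 → ok
Exactly one row (r1) and one column (c0) fail → the flipped bit is at their intersection.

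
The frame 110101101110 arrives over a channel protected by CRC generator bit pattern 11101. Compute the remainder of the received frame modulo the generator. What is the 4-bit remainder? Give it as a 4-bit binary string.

0000

Modulo-2 division of 110101101110 by 11101:
  pos 0: 11010 XOR 11101 = 00111
  pos 2: 11111 XOR 11101 = 00010
  pos 5: 10011 XOR 11101 = 01110
  pos 6: 11101 XOR 11101 = 00000
Remainder = 0000 (zero — the frame passes the CRC check).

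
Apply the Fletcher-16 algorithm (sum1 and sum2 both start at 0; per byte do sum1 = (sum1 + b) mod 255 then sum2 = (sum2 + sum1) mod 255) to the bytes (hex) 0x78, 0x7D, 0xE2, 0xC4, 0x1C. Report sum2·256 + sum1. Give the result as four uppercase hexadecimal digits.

Running sums (mod 255):
  after byte 0 (0x78): sum1=120, sum2=120
  after byte 1 (0x7D): sum1=245, sum2=110
  after byte 2 (0xE2): sum1=216, sum2=71
  after byte 3 (0xC4): sum1=157, sum2=228
  after byte 4 (0x1C): sum1=185, sum2=158
Checksum = sum2·256 + sum1 = 158·256 + 185 = 40633 = 0x9EB9.

9EB9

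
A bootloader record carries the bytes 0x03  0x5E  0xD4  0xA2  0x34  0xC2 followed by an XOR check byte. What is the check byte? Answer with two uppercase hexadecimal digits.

XOR the bytes together:
  start with 0x03
  0x03 ⊕ 0x5E = 0x5D
  0x5D ⊕ 0xD4 = 0x89
  0x89 ⊕ 0xA2 = 0x2B
  0x2B ⊕ 0x34 = 0x1F
  0x1F ⊕ 0xC2 = 0xDD

DD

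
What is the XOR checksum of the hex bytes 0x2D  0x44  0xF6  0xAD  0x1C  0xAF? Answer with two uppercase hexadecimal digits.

81

XOR the bytes together:
  start with 0x2D
  0x2D ⊕ 0x44 = 0x69
  0x69 ⊕ 0xF6 = 0x9F
  0x9F ⊕ 0xAD = 0x32
  0x32 ⊕ 0x1C = 0x2E
  0x2E ⊕ 0xAF = 0x81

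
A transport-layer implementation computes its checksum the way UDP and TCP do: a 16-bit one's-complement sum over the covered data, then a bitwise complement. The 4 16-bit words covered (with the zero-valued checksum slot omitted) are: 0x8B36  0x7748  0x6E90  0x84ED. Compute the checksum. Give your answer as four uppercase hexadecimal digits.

0A03

One's-complement addition (fold any carry out of bit 15 back into bit 0):
  0x8B36 + 0x7748 = 0x1027E → wrap carry → 0x027F
  0x027F + 0x6E90 = 0x0710F
  0x710F + 0x84ED = 0x0F5FC
One's-complement sum = 0xF5FC.
Checksum = ~0xF5FC & 0xFFFF = 0x0A03.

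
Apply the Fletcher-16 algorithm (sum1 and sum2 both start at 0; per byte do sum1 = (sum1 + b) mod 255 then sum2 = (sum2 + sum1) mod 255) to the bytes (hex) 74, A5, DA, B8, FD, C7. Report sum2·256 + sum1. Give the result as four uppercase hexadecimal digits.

Running sums (mod 255):
  after byte 0 (74): sum1=116, sum2=116
  after byte 1 (A5): sum1=26, sum2=142
  after byte 2 (DA): sum1=244, sum2=131
  after byte 3 (B8): sum1=173, sum2=49
  after byte 4 (FD): sum1=171, sum2=220
  after byte 5 (C7): sum1=115, sum2=80
Checksum = sum2·256 + sum1 = 80·256 + 115 = 20595 = 0x5073.

5073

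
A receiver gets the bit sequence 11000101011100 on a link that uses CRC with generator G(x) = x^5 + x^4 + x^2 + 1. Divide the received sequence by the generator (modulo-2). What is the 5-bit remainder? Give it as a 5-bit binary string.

Modulo-2 division of 11000101011100 by 110101:
  pos 0: 110001 XOR 110101 = 000100
  pos 3: 100010 XOR 110101 = 010111
  pos 4: 101111 XOR 110101 = 011010
  pos 5: 110101 XOR 110101 = 000000
Remainder = 00100 (nonzero — an error is detected).

00100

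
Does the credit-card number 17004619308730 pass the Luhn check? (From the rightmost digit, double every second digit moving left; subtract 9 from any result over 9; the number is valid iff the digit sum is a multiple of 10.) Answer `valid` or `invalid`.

valid

From the right, keep odd positions and double even positions (subtract 9 from any doubled value over 9):
  doubled (positions 2,4,...): 6 7 6 2 8 0 2 → sum 31
  kept (positions 1,3,...): 0 7 0 9 6 0 7 → sum 29
Total = 60.
60 mod 10 = 0, so the number is valid.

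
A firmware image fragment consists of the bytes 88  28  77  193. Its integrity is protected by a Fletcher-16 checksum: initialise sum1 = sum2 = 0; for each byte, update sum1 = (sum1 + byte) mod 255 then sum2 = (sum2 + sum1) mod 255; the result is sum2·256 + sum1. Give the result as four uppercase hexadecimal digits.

1283

Running sums (mod 255):
  after byte 0 (88): sum1=88, sum2=88
  after byte 1 (28): sum1=116, sum2=204
  after byte 2 (77): sum1=193, sum2=142
  after byte 3 (193): sum1=131, sum2=18
Checksum = sum2·256 + sum1 = 18·256 + 131 = 4739 = 0x1283.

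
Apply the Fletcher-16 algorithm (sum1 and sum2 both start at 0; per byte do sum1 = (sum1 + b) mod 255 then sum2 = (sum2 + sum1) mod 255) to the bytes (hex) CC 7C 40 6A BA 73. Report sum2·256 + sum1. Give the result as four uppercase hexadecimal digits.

Running sums (mod 255):
  after byte 0 (CC): sum1=204, sum2=204
  after byte 1 (7C): sum1=73, sum2=22
  after byte 2 (40): sum1=137, sum2=159
  after byte 3 (6A): sum1=243, sum2=147
  after byte 4 (BA): sum1=174, sum2=66
  after byte 5 (73): sum1=34, sum2=100
Checksum = sum2·256 + sum1 = 100·256 + 34 = 25634 = 0x6422.

6422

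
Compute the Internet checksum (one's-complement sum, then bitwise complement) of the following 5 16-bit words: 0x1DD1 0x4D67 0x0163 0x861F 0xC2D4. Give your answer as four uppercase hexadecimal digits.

One's-complement addition (fold any carry out of bit 15 back into bit 0):
  0x1DD1 + 0x4D67 = 0x06B38
  0x6B38 + 0x0163 = 0x06C9B
  0x6C9B + 0x861F = 0x0F2BA
  0xF2BA + 0xC2D4 = 0x1B58E → wrap carry → 0xB58F
One's-complement sum = 0xB58F.
Checksum = ~0xB58F & 0xFFFF = 0x4A70.

4A70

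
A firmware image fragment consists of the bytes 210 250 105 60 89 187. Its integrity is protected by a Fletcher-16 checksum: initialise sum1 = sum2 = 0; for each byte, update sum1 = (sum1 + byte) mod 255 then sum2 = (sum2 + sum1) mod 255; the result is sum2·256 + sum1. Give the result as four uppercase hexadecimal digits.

Running sums (mod 255):
  after byte 0 (210): sum1=210, sum2=210
  after byte 1 (250): sum1=205, sum2=160
  after byte 2 (105): sum1=55, sum2=215
  after byte 3 (60): sum1=115, sum2=75
  after byte 4 (89): sum1=204, sum2=24
  after byte 5 (187): sum1=136, sum2=160
Checksum = sum2·256 + sum1 = 160·256 + 136 = 41096 = 0xA088.

A088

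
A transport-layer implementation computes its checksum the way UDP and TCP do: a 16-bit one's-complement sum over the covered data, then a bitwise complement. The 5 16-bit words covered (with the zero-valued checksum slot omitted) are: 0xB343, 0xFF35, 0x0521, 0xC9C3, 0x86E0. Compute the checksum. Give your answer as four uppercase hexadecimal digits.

F7C0

One's-complement addition (fold any carry out of bit 15 back into bit 0):
  0xB343 + 0xFF35 = 0x1B278 → wrap carry → 0xB279
  0xB279 + 0x0521 = 0x0B79A
  0xB79A + 0xC9C3 = 0x1815D → wrap carry → 0x815E
  0x815E + 0x86E0 = 0x1083E → wrap carry → 0x083F
One's-complement sum = 0x083F.
Checksum = ~0x083F & 0xFFFF = 0xF7C0.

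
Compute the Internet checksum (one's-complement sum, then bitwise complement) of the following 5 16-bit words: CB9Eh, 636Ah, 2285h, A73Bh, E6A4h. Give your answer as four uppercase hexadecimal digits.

One's-complement addition (fold any carry out of bit 15 back into bit 0):
  0xCB9E + 0x636A = 0x12F08 → wrap carry → 0x2F09
  0x2F09 + 0x2285 = 0x0518E
  0x518E + 0xA73B = 0x0F8C9
  0xF8C9 + 0xE6A4 = 0x1DF6D → wrap carry → 0xDF6E
One's-complement sum = 0xDF6E.
Checksum = ~0xDF6E & 0xFFFF = 0x2091.

2091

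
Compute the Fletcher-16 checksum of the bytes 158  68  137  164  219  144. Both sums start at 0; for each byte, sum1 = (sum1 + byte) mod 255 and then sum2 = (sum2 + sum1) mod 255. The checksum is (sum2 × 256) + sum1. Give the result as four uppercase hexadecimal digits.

697D

Running sums (mod 255):
  after byte 0 (158): sum1=158, sum2=158
  after byte 1 (68): sum1=226, sum2=129
  after byte 2 (137): sum1=108, sum2=237
  after byte 3 (164): sum1=17, sum2=254
  after byte 4 (219): sum1=236, sum2=235
  after byte 5 (144): sum1=125, sum2=105
Checksum = sum2·256 + sum1 = 105·256 + 125 = 27005 = 0x697D.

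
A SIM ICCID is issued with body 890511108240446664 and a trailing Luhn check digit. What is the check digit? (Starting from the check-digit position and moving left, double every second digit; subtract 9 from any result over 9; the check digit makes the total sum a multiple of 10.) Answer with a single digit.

Partial digits right→left: 4 6 6 6 4 4 0 4 2 8 0 1 1 1 5 0 9 8
Double every second digit counting from the check-digit position (so the 1st, 3rd, 5th, ... of the partial from the right).
  doubled (with −9 where >9): 8 3 8 0 4 0 2 1 9 → sum 35
  kept as-is: 6 6 4 4 8 1 1 0 8 → sum 38
Total = 35 + 38 = 73.
Check digit = (10 − (73 mod 10)) mod 10 = 7.

7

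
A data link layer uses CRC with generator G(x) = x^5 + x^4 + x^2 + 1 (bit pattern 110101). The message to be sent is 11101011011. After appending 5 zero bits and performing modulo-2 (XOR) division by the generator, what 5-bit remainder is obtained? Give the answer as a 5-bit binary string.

Append 5 zeros: 1110101101100000. Divide by 110101 (XOR where the leading bit is 1):
  pos 0: 111010 XOR 110101 = 001111
  pos 2: 111111 XOR 110101 = 001010
  pos 4: 101001 XOR 110101 = 011100
  pos 5: 111001 XOR 110101 = 001100
  pos 7: 110000 XOR 110101 = 000101
  pos 10: 101000 XOR 110101 = 011101
Remainder (last 5 bits) = 11101. This is the CRC / FCS.

11101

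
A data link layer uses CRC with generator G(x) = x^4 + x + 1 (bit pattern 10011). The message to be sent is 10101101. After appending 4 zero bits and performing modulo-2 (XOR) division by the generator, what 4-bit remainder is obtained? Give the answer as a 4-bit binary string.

0000

Append 4 zeros: 101011010000. Divide by 10011 (XOR where the leading bit is 1):
  pos 0: 10101 XOR 10011 = 00110
  pos 2: 11010 XOR 10011 = 01001
  pos 3: 10011 XOR 10011 = 00000
Remainder (last 4 bits) = 0000. This is the CRC / FCS.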